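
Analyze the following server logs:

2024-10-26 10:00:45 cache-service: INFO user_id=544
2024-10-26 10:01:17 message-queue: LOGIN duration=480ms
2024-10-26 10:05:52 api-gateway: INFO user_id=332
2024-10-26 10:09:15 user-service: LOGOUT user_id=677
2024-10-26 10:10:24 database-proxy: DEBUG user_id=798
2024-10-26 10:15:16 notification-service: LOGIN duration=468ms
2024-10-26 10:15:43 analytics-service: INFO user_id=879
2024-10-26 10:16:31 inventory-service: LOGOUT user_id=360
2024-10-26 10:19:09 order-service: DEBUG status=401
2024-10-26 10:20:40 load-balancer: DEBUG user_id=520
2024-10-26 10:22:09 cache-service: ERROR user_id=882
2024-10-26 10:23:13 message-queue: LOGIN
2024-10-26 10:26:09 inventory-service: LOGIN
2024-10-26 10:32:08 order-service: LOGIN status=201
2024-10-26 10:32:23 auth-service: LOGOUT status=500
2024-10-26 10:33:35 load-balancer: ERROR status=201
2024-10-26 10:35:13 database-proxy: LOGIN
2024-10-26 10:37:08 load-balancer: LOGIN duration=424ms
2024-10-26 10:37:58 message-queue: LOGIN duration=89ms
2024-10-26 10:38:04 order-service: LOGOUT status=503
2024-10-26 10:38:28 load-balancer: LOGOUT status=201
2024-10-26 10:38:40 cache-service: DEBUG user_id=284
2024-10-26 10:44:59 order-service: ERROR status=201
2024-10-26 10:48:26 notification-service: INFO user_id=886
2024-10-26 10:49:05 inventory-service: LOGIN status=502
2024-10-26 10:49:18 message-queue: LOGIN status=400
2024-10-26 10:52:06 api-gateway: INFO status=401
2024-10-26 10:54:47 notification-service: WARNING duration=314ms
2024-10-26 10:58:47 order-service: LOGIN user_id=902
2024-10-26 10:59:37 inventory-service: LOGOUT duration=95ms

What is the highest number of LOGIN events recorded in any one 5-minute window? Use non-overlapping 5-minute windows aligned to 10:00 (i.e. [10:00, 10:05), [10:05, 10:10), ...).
3

To find the burst window:

1. Divide the log period into non-overlapping 5-minute windows starting at 10:00
2. Count LOGIN events in each window
3. Find the window with maximum count
4. Maximum events in a window: 3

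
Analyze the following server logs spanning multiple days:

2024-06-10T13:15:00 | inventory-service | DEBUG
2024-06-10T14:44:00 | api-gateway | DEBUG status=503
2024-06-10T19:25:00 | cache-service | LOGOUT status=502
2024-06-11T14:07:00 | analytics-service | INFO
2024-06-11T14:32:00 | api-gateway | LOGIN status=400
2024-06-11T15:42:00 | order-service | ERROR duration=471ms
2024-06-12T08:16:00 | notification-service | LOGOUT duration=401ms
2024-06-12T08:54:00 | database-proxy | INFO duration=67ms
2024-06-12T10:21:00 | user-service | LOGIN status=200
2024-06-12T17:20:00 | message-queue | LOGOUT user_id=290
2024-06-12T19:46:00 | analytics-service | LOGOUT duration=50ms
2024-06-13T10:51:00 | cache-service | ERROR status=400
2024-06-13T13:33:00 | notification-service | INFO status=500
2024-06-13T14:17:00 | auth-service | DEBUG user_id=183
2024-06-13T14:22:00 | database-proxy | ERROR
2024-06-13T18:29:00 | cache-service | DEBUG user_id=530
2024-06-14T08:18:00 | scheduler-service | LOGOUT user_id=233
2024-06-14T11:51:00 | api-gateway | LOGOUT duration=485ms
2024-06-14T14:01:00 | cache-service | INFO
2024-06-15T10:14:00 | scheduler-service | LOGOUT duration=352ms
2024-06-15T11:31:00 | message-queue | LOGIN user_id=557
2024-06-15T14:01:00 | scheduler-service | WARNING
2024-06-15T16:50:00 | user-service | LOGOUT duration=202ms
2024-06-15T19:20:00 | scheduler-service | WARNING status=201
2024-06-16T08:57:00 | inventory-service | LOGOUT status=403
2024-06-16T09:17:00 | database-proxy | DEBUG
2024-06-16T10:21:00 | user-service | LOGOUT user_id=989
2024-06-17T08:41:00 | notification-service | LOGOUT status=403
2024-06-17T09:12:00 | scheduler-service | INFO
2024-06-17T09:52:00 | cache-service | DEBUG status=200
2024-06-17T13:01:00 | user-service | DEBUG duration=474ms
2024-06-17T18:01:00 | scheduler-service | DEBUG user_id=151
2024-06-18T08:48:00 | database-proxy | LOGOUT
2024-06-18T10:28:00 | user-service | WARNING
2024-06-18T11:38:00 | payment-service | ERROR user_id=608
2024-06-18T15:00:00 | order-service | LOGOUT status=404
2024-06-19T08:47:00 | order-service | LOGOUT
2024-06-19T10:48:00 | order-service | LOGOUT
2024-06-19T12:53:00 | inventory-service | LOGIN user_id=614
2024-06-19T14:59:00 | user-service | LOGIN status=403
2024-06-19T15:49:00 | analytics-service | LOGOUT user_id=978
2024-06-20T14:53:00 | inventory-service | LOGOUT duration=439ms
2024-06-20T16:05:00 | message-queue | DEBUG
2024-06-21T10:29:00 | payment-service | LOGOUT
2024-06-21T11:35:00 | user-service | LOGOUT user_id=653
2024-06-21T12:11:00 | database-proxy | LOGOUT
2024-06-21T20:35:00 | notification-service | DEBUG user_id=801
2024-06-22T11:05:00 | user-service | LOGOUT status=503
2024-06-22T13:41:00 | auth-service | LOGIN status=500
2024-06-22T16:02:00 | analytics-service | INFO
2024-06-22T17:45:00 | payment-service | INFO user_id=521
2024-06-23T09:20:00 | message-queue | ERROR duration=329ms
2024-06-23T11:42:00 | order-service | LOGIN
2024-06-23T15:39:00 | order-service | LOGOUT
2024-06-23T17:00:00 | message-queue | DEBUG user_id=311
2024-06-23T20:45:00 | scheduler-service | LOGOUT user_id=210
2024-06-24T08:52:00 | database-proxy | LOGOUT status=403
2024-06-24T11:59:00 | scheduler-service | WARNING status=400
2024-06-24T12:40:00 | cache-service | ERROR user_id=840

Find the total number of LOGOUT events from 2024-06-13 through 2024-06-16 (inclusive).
6

To filter by date range:

1. Date range: 2024-06-13 through 2024-06-16, both dates inclusive
2. Filter for LOGOUT events whose date falls in this range
3. Count matching events: 6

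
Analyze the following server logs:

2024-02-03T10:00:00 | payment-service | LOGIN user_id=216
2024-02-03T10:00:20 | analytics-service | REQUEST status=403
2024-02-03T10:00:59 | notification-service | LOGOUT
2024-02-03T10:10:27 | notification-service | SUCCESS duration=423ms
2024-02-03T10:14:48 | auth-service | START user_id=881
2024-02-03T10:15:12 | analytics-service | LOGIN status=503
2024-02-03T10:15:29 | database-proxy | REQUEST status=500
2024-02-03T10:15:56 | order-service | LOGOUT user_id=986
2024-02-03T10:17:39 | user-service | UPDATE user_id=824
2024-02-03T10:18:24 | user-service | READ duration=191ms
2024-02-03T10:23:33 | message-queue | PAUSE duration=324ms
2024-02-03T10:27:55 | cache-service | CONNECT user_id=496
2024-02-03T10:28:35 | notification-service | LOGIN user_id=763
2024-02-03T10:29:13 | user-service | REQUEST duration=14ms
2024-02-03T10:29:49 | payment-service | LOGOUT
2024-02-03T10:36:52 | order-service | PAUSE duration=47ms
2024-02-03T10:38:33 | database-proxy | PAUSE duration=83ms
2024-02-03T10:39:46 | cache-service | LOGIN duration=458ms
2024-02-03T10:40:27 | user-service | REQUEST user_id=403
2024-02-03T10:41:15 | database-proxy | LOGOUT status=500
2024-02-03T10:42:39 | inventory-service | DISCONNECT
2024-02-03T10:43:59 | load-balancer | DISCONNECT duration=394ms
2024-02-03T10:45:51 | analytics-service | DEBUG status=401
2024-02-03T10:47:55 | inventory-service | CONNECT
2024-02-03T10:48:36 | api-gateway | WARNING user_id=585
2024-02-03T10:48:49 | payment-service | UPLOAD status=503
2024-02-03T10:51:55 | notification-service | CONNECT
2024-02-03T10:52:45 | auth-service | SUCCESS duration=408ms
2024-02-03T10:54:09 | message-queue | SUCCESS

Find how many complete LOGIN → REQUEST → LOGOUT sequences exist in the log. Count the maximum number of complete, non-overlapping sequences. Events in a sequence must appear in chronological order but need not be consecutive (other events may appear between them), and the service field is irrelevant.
4

To count sequences:

1. Look for pattern: LOGIN → REQUEST → LOGOUT
2. Greedily scan the log in chronological order, matching each sequence element in turn (ignoring service)
3. Each time the full pattern completes, increment the count and restart matching from the next event
4. Complete non-overlapping sequences found: 4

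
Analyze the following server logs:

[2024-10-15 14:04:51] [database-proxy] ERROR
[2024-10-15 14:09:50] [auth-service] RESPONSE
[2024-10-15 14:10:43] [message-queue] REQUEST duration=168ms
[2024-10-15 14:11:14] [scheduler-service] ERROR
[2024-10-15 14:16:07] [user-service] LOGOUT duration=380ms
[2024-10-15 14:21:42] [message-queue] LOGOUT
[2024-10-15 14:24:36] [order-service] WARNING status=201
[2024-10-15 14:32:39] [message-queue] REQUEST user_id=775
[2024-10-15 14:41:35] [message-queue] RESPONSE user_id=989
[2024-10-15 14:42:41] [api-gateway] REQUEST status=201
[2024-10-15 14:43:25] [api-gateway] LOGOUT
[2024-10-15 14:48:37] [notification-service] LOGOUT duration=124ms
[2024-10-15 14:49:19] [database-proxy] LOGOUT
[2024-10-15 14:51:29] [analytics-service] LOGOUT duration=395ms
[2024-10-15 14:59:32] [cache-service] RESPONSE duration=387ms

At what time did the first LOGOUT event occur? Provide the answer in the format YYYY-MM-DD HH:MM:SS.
2024-10-15 14:16:07

To find the first event:

1. Filter for all LOGOUT events
2. Sort by timestamp
3. Select the first one
4. Timestamp: 2024-10-15 14:16:07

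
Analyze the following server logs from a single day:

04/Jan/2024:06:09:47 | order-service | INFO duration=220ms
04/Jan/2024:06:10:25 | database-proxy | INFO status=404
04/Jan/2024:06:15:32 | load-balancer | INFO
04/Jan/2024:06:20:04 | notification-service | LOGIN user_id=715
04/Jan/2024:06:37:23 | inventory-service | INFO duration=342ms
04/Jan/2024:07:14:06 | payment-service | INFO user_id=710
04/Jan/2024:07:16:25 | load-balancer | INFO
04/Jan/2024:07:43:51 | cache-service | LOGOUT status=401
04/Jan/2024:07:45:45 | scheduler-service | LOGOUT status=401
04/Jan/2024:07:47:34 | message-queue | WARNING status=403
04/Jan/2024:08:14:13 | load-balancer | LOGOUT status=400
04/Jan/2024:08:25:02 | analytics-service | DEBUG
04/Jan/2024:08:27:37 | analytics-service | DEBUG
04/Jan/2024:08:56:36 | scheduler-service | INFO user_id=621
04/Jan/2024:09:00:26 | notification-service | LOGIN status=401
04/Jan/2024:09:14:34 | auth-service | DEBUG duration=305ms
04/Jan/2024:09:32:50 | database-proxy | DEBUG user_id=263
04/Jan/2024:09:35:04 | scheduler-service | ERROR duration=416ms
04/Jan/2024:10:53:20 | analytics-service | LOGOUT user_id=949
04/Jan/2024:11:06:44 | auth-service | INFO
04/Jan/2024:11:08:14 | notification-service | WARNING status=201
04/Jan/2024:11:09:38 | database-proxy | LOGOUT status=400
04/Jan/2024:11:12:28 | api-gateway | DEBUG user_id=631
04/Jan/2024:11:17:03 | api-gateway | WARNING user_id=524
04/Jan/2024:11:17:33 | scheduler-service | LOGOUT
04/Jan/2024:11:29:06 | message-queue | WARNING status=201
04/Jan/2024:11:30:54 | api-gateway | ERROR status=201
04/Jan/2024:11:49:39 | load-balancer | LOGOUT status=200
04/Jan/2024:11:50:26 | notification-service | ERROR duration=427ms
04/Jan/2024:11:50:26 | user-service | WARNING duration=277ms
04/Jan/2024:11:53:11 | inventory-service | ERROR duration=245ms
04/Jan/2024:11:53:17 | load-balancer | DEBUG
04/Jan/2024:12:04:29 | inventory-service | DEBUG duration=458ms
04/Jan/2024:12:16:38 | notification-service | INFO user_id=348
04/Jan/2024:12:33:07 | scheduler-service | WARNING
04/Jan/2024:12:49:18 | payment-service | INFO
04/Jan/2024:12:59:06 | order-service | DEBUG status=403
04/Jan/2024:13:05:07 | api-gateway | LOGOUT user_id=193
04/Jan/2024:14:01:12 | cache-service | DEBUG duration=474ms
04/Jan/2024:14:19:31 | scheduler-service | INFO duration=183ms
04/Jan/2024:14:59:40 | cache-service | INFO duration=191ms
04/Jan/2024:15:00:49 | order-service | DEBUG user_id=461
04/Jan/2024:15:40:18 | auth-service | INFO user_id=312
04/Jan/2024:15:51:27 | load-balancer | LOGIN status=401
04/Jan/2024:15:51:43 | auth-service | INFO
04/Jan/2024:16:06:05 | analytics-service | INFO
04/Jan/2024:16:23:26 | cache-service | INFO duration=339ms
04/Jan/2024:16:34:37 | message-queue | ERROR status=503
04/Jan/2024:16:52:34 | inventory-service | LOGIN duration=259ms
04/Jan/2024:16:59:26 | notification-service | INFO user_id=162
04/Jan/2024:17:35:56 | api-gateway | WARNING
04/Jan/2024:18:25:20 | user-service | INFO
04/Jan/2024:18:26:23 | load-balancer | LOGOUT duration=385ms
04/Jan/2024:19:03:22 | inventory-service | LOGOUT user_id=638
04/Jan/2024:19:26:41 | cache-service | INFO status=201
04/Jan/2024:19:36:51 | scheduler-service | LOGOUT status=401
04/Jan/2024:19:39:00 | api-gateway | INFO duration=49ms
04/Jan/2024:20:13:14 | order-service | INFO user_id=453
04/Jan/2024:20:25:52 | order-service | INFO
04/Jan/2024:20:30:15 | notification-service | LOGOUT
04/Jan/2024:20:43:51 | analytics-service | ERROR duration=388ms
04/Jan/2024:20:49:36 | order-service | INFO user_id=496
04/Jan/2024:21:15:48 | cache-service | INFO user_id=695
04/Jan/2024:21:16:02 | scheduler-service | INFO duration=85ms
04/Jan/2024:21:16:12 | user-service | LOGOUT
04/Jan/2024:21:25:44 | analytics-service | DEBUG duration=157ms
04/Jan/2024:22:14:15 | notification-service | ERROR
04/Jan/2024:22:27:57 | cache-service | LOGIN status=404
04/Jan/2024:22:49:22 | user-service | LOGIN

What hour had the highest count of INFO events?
6

To find the peak hour:

1. Group all INFO events by hour
2. Count events in each hour
3. Find hour with maximum count
4. Peak hour: 6 (with 4 events)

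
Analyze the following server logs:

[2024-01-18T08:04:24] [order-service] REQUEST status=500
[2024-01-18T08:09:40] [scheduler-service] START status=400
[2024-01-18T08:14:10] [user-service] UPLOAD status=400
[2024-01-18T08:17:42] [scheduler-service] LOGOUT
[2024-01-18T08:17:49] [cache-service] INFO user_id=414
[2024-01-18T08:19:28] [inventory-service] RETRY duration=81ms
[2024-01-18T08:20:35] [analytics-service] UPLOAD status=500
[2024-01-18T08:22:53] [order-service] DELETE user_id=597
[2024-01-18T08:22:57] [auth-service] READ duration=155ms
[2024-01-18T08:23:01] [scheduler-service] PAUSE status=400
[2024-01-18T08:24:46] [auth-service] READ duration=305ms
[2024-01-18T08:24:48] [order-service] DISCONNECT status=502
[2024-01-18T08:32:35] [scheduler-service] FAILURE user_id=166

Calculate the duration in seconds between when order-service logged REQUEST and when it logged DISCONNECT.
1224

To find the time between events:

1. Locate the first REQUEST event for order-service: 2024-01-18T08:04:24
2. Locate the first DISCONNECT event for order-service: 2024-01-18T08:24:48
3. Calculate the difference: 2024-01-18T08:24:48 - 2024-01-18T08:04:24 = 1224 seconds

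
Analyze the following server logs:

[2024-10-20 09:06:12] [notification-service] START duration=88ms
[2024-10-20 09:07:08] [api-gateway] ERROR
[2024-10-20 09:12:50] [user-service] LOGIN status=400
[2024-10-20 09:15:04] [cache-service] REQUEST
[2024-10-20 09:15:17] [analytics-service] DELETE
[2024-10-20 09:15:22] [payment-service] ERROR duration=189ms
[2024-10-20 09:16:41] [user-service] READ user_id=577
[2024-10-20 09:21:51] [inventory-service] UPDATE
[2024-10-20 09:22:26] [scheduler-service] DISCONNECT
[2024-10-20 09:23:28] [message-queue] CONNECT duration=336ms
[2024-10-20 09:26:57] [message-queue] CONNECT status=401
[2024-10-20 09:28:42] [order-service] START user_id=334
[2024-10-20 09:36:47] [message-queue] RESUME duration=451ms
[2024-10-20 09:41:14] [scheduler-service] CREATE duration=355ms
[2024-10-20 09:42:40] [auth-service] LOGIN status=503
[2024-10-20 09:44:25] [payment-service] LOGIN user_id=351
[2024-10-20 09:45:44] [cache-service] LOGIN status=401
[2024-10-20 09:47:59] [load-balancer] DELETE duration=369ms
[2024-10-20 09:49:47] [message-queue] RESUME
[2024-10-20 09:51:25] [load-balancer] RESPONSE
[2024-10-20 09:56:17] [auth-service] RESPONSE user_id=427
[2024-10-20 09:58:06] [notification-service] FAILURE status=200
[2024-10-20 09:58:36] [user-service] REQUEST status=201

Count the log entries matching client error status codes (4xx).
3

To find matching entries:

1. Pattern to match: client error status codes (4xx)
2. Scan each log entry for the pattern
3. Count matches: 3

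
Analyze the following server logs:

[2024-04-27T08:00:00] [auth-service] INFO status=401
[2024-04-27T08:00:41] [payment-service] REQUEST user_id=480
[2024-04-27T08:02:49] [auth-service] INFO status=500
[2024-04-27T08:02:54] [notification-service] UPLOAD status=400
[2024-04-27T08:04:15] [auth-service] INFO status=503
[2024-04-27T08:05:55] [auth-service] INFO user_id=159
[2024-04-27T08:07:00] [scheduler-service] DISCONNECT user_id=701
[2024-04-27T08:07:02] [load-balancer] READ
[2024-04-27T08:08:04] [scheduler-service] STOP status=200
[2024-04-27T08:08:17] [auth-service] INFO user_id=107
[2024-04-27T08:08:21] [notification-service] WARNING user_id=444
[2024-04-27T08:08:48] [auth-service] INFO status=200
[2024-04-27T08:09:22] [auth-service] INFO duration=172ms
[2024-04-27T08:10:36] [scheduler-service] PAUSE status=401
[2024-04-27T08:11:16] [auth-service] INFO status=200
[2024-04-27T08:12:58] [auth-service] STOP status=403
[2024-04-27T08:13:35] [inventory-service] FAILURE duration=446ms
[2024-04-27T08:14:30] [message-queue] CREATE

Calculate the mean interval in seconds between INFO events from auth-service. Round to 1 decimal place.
96.6

To calculate average interval:

1. Find all INFO events for auth-service in order
2. Calculate time gaps between consecutive events
3. Compute mean of gaps: 676 / 7 = 96.6 seconds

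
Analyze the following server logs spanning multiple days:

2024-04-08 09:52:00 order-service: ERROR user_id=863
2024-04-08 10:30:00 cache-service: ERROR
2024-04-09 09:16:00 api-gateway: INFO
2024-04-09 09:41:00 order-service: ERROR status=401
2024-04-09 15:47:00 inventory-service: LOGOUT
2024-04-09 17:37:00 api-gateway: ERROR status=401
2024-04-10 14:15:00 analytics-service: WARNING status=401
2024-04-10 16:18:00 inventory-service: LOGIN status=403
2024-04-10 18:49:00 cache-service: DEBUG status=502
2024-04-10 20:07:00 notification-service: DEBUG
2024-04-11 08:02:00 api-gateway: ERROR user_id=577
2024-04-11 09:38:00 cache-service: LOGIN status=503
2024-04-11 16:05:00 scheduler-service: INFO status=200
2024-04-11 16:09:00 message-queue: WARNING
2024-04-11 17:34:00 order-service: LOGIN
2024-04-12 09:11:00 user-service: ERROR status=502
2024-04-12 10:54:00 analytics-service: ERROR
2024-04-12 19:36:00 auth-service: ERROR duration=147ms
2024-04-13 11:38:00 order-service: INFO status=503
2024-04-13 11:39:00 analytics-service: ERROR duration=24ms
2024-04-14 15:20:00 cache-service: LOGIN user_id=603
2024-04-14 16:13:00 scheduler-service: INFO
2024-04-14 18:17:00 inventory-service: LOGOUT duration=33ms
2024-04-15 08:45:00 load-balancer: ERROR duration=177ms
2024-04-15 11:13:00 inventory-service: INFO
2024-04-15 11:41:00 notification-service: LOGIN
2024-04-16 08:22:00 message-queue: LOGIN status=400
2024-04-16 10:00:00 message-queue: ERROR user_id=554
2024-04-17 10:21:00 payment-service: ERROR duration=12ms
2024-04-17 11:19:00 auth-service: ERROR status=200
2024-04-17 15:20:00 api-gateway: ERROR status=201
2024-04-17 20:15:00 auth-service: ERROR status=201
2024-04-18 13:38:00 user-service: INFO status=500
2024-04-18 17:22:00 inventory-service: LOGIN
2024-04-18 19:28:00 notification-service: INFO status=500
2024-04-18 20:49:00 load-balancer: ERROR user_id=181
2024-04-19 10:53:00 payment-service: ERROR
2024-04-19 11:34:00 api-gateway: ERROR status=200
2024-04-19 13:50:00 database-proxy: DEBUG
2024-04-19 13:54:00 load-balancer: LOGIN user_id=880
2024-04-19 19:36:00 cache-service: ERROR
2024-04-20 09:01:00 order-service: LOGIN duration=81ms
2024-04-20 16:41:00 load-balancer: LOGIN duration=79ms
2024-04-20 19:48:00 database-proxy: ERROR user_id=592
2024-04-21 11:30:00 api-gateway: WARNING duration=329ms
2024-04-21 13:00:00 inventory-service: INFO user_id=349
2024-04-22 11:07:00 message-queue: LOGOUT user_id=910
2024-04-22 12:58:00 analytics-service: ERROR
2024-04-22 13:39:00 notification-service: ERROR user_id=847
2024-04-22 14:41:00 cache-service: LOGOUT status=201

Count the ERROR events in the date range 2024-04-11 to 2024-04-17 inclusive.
11

To filter by date range:

1. Date range: 2024-04-11 through 2024-04-17, both dates inclusive
2. Filter for ERROR events whose date falls in this range
3. Count matching events: 11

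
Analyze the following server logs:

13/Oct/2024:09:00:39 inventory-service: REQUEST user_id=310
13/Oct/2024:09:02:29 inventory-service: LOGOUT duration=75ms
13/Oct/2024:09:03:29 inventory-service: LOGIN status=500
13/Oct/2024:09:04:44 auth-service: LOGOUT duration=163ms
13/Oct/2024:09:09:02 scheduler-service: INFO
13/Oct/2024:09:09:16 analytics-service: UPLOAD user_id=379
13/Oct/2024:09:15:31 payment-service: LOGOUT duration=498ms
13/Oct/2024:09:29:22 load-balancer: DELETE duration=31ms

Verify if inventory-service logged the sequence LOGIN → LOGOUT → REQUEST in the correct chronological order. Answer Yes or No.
No

To verify sequence order:

1. Find all events in sequence LOGIN → LOGOUT → REQUEST for inventory-service
2. Extract their timestamps
3. Check if timestamps are in ascending order
4. Result: No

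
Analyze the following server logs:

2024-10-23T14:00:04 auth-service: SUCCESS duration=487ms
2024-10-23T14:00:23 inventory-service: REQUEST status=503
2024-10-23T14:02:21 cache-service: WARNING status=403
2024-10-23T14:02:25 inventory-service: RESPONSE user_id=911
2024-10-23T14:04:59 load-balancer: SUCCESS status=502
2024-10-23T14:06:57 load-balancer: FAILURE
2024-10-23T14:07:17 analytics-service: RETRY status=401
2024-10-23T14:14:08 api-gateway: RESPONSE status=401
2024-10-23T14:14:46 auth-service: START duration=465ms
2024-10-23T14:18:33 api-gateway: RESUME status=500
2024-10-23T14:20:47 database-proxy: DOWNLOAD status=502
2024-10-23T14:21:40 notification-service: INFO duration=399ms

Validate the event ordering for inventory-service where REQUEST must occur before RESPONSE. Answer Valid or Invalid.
Valid

To validate ordering:

1. Required order: REQUEST → RESPONSE
2. Rule: REQUEST must occur before RESPONSE
3. Check actual order of events for inventory-service
4. Result: Valid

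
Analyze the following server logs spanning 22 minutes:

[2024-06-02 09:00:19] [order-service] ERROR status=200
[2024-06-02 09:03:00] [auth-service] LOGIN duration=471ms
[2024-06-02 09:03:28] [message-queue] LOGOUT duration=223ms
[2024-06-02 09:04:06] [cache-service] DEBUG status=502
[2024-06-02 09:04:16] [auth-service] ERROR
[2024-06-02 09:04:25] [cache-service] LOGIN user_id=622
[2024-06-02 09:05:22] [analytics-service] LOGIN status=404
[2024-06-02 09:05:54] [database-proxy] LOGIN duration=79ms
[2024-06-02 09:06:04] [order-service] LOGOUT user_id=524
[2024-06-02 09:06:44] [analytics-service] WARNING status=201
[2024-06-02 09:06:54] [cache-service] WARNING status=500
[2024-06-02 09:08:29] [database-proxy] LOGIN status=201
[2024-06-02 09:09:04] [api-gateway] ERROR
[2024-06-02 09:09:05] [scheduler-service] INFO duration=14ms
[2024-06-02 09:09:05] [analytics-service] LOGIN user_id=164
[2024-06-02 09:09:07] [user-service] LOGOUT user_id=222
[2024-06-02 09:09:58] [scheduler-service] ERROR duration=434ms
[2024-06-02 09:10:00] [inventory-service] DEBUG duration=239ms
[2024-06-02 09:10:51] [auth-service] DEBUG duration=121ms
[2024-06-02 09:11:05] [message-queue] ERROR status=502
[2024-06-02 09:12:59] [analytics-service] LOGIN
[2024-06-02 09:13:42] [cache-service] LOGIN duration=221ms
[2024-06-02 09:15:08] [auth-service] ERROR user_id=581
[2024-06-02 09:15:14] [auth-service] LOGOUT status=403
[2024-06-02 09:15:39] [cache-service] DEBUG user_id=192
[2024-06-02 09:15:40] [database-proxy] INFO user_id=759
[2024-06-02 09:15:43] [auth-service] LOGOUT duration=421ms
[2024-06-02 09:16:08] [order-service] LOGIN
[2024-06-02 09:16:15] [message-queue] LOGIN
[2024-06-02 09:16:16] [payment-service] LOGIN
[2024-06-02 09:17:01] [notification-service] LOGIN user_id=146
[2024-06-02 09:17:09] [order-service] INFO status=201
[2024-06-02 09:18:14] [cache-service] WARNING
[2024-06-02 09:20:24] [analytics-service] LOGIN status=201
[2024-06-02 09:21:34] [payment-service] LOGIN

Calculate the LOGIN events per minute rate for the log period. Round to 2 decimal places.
0.64

To calculate the rate:

1. Count total LOGIN events: 14
2. Total time period: 22 minutes
3. Rate = 14 / 22 = 0.64 events per minute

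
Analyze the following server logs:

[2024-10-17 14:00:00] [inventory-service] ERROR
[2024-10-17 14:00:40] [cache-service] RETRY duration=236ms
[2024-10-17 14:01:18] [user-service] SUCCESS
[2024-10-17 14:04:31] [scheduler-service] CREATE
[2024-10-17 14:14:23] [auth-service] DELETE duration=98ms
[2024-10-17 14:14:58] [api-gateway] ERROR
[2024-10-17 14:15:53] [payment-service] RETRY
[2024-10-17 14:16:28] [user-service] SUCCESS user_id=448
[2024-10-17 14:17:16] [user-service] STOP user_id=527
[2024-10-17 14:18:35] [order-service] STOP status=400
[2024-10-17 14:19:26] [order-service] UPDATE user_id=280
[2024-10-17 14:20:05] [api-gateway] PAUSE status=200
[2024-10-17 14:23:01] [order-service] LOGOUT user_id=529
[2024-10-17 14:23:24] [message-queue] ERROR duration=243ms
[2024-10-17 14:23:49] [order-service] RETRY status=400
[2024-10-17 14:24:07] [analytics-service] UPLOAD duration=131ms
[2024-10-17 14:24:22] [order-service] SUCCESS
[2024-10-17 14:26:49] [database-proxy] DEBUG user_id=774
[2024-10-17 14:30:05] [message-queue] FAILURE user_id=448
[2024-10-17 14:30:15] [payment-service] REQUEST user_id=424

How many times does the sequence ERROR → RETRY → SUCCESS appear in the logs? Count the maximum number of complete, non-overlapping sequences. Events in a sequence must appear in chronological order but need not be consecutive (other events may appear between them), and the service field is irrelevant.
3

To count sequences:

1. Look for pattern: ERROR → RETRY → SUCCESS
2. Greedily scan the log in chronological order, matching each sequence element in turn (ignoring service)
3. Each time the full pattern completes, increment the count and restart matching from the next event
4. Complete non-overlapping sequences found: 3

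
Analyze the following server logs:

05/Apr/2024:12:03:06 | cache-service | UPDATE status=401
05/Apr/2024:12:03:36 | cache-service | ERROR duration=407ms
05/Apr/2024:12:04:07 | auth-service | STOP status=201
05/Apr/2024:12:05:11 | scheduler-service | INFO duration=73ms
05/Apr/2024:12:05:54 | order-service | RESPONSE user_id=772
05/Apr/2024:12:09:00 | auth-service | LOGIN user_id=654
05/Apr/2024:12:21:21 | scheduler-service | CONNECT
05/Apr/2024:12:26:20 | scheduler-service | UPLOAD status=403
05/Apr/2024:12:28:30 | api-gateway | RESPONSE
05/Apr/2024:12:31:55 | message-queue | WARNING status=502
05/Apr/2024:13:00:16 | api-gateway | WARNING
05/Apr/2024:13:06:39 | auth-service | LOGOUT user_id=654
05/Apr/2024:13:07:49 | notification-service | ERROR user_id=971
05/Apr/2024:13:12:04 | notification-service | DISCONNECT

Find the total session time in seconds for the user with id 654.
3459

To calculate session duration:

1. Find LOGIN event for user_id=654: 05/Apr/2024:12:09:00
2. Find LOGOUT event for user_id=654: 05/Apr/2024:13:06:39
3. Session duration: 05/Apr/2024:13:06:39 - 05/Apr/2024:12:09:00 = 3459 seconds (57 minutes)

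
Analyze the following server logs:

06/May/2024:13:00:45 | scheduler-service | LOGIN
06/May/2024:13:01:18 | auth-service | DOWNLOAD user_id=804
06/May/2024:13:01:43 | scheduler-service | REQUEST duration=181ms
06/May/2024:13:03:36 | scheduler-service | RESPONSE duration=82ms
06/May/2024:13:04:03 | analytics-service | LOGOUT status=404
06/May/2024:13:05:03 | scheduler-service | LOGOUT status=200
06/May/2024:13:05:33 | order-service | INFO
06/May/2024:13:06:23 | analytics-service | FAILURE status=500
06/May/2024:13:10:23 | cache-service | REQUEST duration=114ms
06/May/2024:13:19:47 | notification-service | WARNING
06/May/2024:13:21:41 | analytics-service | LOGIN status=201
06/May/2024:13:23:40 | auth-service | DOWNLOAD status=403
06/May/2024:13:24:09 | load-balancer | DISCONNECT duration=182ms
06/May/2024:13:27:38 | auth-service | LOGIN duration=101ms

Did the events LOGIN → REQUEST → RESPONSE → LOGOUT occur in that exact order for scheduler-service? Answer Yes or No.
Yes

To verify sequence order:

1. Find all events in sequence LOGIN → REQUEST → RESPONSE → LOGOUT for scheduler-service
2. Extract their timestamps
3. Check if timestamps are in ascending order
4. Result: Yes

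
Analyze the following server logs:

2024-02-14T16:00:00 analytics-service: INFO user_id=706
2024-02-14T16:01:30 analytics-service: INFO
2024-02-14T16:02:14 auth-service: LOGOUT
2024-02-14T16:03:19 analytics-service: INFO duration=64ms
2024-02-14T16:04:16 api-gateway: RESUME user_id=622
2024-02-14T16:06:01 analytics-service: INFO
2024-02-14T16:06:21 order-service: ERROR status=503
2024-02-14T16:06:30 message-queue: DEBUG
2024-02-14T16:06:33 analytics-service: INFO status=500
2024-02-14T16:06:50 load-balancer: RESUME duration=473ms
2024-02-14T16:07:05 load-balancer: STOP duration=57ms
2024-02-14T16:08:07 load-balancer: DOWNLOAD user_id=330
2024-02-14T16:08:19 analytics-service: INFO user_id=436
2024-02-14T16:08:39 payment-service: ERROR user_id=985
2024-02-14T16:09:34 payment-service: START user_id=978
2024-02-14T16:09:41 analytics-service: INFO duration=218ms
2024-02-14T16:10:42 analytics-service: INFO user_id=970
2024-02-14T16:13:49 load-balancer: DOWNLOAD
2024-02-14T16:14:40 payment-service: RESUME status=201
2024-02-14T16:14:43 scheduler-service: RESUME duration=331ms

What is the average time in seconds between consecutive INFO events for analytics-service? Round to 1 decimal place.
91.7

To calculate average interval:

1. Find all INFO events for analytics-service in order
2. Calculate time gaps between consecutive events
3. Compute mean of gaps: 642 / 7 = 91.7 seconds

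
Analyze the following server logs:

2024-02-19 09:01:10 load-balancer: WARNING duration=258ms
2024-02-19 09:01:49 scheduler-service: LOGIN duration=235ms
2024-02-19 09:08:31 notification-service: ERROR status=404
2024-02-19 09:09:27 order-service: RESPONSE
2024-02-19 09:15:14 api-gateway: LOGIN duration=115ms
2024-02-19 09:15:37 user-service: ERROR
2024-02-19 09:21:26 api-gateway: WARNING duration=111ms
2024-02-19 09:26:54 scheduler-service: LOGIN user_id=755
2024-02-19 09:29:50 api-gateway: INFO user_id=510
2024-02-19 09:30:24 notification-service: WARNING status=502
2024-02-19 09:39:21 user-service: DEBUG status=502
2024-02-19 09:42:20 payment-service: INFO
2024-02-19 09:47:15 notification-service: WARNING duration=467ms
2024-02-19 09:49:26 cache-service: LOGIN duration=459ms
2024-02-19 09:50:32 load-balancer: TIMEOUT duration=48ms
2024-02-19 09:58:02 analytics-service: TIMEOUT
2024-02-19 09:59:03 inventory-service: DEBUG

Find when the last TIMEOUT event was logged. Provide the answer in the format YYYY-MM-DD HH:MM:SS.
2024-02-19 09:58:02

To find the last event:

1. Filter for all TIMEOUT events
2. Sort by timestamp
3. Select the last one
4. Timestamp: 2024-02-19 09:58:02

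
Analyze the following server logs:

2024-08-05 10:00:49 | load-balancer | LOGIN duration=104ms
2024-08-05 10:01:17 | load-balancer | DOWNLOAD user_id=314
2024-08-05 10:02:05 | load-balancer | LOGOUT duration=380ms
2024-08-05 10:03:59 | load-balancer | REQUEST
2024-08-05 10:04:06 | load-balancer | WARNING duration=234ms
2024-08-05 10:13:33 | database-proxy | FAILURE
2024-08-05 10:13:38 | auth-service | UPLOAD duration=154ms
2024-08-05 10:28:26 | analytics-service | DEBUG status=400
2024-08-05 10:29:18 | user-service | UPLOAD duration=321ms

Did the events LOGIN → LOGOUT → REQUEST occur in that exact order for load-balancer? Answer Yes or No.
Yes

To verify sequence order:

1. Find all events in sequence LOGIN → LOGOUT → REQUEST for load-balancer
2. Extract their timestamps
3. Check if timestamps are in ascending order
4. Result: Yes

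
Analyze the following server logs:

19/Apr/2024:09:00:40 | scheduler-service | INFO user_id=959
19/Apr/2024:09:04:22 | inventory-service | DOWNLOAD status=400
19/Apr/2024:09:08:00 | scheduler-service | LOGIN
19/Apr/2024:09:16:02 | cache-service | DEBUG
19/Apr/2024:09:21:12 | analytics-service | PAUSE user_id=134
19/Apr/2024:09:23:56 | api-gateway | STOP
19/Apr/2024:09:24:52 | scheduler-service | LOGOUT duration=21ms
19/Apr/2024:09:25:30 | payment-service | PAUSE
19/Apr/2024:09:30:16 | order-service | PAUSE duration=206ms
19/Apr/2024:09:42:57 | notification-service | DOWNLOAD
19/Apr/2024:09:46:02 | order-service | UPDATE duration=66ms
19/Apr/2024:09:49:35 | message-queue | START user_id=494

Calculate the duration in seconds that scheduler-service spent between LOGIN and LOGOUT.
1012

To calculate state duration:

1. Find LOGIN event for scheduler-service: 19/Apr/2024:09:08:00
2. Find LOGOUT event for scheduler-service: 19/Apr/2024:09:24:52
3. Calculate duration: 19/Apr/2024:09:24:52 - 19/Apr/2024:09:08:00 = 1012 seconds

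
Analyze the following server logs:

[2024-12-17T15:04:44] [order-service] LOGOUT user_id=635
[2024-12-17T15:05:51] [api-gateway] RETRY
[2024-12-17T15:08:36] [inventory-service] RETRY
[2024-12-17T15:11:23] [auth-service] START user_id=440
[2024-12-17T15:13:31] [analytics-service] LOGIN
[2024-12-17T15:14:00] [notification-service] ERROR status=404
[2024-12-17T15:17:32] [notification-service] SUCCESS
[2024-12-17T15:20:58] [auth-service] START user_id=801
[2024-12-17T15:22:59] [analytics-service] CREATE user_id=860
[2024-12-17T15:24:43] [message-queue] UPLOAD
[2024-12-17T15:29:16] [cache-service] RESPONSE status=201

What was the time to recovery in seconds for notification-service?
212

To calculate recovery time:

1. Find ERROR event for notification-service: 2024-12-17T15:14:00
2. Find next SUCCESS event for notification-service: 2024-12-17T15:17:32
3. Recovery time: 2024-12-17T15:17:32 - 2024-12-17T15:14:00 = 212 seconds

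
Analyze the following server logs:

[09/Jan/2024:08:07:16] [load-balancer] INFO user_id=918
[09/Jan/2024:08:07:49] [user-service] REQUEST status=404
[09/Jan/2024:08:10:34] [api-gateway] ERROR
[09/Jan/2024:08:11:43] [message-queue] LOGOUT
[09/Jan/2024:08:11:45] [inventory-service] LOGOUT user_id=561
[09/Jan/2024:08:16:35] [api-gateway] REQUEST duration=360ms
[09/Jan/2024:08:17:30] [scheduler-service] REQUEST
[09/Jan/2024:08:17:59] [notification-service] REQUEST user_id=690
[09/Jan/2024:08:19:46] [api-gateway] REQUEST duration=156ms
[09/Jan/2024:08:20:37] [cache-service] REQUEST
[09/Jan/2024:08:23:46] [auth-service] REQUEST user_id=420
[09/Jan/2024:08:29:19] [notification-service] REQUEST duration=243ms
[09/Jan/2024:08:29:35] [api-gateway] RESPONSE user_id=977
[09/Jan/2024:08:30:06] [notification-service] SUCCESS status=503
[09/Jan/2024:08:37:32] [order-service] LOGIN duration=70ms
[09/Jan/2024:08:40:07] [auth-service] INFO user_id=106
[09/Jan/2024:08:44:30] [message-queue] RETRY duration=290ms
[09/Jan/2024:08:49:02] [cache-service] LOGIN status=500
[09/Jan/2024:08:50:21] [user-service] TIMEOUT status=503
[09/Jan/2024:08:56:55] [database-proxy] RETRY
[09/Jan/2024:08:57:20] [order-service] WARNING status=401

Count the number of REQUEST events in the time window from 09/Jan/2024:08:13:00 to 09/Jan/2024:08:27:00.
6

To count events in the time window:

1. Window boundaries: 09/Jan/2024:08:13:00 to 09/Jan/2024:08:27:00
2. Filter for REQUEST events within this window
3. Count matching events: 6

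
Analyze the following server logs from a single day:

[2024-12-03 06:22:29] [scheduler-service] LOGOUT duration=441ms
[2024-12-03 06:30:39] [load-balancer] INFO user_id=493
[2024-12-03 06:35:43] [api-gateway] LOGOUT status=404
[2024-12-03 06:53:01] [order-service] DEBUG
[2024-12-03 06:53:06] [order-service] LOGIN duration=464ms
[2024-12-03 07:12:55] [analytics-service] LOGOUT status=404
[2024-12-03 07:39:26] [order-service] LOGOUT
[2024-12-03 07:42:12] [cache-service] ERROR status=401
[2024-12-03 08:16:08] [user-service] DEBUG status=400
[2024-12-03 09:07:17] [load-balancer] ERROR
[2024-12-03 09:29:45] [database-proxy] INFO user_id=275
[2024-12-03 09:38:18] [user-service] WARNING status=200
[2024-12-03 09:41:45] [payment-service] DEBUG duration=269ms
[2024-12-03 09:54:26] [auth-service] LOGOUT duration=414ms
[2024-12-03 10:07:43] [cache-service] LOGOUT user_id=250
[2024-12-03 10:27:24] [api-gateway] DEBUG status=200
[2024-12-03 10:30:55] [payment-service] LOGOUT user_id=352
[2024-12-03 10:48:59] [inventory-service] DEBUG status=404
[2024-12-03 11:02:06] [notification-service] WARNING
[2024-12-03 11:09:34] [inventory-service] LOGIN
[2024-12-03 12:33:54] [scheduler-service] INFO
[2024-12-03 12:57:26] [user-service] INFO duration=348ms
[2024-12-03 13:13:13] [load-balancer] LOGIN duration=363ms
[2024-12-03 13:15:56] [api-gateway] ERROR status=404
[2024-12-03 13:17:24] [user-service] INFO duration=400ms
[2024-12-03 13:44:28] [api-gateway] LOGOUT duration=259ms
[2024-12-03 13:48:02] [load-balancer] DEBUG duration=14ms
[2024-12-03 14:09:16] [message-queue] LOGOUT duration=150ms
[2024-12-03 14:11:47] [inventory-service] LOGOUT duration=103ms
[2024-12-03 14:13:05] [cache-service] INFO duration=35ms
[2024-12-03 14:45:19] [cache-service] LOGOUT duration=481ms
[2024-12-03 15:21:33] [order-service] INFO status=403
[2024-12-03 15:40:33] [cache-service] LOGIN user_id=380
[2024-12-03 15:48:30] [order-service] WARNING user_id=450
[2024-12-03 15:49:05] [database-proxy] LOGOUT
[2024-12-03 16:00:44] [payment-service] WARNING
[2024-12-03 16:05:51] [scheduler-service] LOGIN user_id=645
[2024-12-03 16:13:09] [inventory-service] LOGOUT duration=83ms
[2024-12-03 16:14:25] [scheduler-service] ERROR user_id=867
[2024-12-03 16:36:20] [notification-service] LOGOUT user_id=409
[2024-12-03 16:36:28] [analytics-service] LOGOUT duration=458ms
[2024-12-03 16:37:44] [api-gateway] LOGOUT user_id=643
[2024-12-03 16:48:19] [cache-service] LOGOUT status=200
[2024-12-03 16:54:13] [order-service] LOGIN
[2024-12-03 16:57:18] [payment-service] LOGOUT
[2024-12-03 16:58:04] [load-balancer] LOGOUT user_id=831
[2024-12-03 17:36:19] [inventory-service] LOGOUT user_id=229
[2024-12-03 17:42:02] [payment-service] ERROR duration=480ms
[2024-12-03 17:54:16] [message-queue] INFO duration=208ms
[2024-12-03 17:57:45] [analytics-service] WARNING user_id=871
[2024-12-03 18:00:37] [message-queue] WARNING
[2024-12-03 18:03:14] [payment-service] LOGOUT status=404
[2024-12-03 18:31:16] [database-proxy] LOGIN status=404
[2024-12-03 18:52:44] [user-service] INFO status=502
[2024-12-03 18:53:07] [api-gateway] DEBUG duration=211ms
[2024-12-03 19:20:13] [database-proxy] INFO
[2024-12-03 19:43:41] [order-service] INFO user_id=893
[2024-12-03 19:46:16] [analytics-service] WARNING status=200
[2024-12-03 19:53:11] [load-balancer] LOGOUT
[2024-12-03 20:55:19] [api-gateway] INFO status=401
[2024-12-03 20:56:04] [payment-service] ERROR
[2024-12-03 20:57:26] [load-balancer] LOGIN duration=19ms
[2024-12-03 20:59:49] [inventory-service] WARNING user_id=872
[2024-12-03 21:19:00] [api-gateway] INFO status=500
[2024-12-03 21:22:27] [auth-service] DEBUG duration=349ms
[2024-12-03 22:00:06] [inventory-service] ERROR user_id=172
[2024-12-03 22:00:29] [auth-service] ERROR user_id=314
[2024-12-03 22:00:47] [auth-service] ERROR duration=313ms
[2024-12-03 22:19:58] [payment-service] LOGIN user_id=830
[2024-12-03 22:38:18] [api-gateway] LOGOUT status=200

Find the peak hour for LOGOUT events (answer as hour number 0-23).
16

To find the peak hour:

1. Group all LOGOUT events by hour
2. Count events in each hour
3. Find hour with maximum count
4. Peak hour: 16 (with 7 events)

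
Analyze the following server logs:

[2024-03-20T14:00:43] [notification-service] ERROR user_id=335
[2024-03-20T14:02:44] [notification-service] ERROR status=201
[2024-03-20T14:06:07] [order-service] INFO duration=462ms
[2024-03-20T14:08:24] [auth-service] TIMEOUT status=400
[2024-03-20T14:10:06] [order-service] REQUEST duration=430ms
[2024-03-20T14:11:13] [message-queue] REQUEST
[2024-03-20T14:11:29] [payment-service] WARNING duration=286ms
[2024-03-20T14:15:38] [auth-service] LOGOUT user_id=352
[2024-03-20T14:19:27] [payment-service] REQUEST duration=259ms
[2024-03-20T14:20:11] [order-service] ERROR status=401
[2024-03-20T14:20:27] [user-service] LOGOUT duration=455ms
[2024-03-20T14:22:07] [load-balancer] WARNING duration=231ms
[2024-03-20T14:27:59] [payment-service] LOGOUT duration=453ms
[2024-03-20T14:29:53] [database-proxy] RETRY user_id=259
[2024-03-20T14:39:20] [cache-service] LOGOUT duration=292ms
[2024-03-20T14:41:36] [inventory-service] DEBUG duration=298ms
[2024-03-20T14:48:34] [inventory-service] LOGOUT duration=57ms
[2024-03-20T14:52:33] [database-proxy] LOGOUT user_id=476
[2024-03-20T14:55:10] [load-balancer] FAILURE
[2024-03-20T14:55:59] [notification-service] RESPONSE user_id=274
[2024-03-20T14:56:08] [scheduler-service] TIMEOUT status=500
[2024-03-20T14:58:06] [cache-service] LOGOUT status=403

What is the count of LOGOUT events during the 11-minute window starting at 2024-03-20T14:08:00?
1

To count events in the time window:

1. Window boundaries: 2024-03-20T14:08:00 to 2024-03-20T14:19:00
2. Filter for LOGOUT events within this window
3. Count matching events: 1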